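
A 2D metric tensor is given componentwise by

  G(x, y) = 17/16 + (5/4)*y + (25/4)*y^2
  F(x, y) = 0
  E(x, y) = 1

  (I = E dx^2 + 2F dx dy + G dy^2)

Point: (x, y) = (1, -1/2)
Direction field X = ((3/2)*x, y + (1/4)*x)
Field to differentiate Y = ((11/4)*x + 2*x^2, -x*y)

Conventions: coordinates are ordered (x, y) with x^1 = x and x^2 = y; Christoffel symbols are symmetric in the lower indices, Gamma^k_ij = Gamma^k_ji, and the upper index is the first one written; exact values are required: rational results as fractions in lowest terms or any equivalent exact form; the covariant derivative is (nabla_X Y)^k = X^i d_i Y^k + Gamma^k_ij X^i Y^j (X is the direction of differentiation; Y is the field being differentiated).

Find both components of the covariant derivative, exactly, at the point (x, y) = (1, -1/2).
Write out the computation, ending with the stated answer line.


E = 1, F = 0, G = 2 at the point
E_x = 0, E_y = 0, F_x = 0, F_y = 0, G_x = 0, G_y = -5
EG - F^2 = 2;  g^inv = (1/2) * [[2, 0], [0, 1]]
first-kind symbols [ij,l] = (1/2)(d_i g_jl + d_j g_il - d_l g_ij): [xx,x] = E_x/2 = 0, [xx,y] = F_x - E_y/2 = 0, [xy,x] = E_y/2 = 0, [xy,y] = G_x/2 = 0, [yy,x] = F_y - G_x/2 = 0, [yy,y] = G_y/2 = -5/2
Gamma^x_ij = (G*[ij,x] - F*[ij,y])/(EG - F^2), Gamma^y_ij = (E*[ij,y] - F*[ij,x])/(EG - F^2)
Gamma_xxx = 0, Gamma_xxy = 0, Gamma_xyy = 0, Gamma_yxx = 0, Gamma_yxy = 0, Gamma_yyy = -5/4
X = (3/2, -1/4), Y = (19/4, 1/2) at the point

Answer: (nabla_X Y)^x = 81/8, (nabla_X Y)^y = 37/32


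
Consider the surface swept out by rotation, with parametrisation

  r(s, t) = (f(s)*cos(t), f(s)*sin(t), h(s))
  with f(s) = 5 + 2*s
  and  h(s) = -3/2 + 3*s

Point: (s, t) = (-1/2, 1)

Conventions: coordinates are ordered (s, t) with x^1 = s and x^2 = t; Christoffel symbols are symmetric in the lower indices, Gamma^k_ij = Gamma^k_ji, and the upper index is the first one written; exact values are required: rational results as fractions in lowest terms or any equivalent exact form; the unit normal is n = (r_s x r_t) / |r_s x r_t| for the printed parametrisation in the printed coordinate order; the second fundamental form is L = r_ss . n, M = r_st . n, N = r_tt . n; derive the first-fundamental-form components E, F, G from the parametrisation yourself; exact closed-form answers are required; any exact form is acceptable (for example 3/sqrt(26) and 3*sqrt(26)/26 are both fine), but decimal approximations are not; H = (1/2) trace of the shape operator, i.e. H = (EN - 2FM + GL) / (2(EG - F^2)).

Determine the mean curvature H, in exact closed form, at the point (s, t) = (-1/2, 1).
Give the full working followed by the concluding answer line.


f = 4, f' = 2, f'' = 0, h' = 3, h'' = 0
E = 13, F = 0, G = 16; answer radicand W^2 = 13
unnormalised second-form numerators: l = 0, m = 0, n = 12; L = l/sqrt(13), and similarly M = m/sqrt(W^2), N = n/sqrt(W^2)
H = (E*n - 2*F*m + G*l) / (2*(EG - F^2)*sqrt(W^2)); E*n - 2*F*m + G*l = 156, EG - F^2 = 208, so H = (3/8)/sqrt(13)

Answer: H = 3*sqrt(13)/104


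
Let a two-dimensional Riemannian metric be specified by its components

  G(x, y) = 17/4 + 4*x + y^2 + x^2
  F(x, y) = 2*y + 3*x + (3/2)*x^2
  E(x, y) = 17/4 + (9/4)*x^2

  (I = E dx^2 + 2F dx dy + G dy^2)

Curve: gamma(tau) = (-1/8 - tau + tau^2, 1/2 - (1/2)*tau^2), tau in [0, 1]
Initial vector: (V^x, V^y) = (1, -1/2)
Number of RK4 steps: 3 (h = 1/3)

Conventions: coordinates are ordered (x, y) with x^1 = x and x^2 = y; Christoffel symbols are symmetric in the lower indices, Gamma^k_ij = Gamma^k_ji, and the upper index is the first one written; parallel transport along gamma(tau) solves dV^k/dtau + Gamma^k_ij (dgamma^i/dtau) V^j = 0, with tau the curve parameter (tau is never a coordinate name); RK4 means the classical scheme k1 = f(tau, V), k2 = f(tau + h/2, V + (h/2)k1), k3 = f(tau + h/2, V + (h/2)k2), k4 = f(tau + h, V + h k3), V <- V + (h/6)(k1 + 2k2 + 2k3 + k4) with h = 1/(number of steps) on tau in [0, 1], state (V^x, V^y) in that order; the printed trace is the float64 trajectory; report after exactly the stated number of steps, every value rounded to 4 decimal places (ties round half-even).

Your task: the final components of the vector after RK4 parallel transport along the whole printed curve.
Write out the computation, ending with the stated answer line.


gamma'(tau) = (-1 + 2*tau, -tau); f(tau, V)^k = -Gamma^k_ij(gamma(tau)) gamma'^i(tau) V^j; h = 1/3; intermediate values shown to 6 dp
curve data and Christoffel symbols at the stage parameters:
  tau = 0.000000: gamma = (-0.125000, 0.500000), gamma' = (-1.000000, 0.000000); Gamma_xxx = -0.168674, Gamma_xxy = -0.072426, Gamma_xyy = 0.010588, Gamma_yxx = 0.680934, Gamma_yxy = 0.478621, Gamma_yyy = 0.122804
  tau = 0.166667: gamma = (-0.263889, 0.486111), gamma' = (-0.666667, -0.166667); Gamma_xxx = -0.176472, Gamma_xxy = -0.032248, Gamma_xyy = 0.051171, Gamma_yxx = 0.645252, Gamma_yxy = 0.498603, Gamma_yyy = 0.134707
  tau = 0.333333: gamma = (-0.347222, 0.444444), gamma' = (-0.333333, -0.333333); Gamma_xxx = -0.176628, Gamma_xxy = -0.003227, Gamma_xyy = 0.075934, Gamma_yxx = 0.617541, Gamma_yxy = 0.519900, Gamma_yyy = 0.139127
  tau = 0.500000: gamma = (-0.375000, 0.375000), gamma' = (0.000000, -0.500000); Gamma_xxx = -0.162866, Gamma_xxy = 0.019298, Gamma_xyy = 0.086735, Gamma_yxx = 0.609742, Gamma_yxy = 0.537127, Gamma_yyy = 0.128406
  tau = 0.666667: gamma = (-0.347222, 0.277778), gamma' = (0.333333, -0.666667); Gamma_xxx = -0.130447, Gamma_xxy = 0.036729, Gamma_xyy = 0.083492, Gamma_yxx = 0.627204, Gamma_yxy = 0.543995, Gamma_yyy = 0.099144
  tau = 0.833333: gamma = (-0.263889, 0.152778), gamma' = (0.666667, -0.833333); Gamma_xxx = -0.077337, Gamma_xxy = 0.046203, Gamma_xyy = 0.064558, Gamma_yxx = 0.662774, Gamma_yxy = 0.533471, Gamma_yyy = 0.053968
  tau = 1.000000: gamma = (-0.125000, 0.000000), gamma' = (1.000000, -1.000000); Gamma_xxx = -0.008508, Gamma_xxy = 0.041166, Gamma_xyy = 0.029396, Gamma_yxx = 0.696301, Gamma_yxy = 0.501769, Gamma_yyy = 0.002744
step 0: V^x = 1.0000, V^y = -0.5000
step 1: k1 = (-0.132461, 0.441623), k2 = (-0.114776, 0.350629), k3 = (-0.114942, 0.346760), k4 = (-0.066971, 0.280174); V <- V + (h/6)(k1 + 2k2 + 2k3 + k4): V^x = 0.9634, V^y = -0.3824
step 2: k1 = (-0.067025, 0.281262), k2 = (-0.005363, 0.234191), k3 = (-0.005604, 0.236447), k4 = (0.052172, 0.182671); V <- V + (h/6)(k1 + 2k2 + 2k3 + k4): V^x = 0.9614, V^y = -0.3043
step 3: k1 = (0.052128, 0.182731), k2 = (0.081064, 0.087719), k3 = (0.081134, 0.092652), k4 = (0.052316, -0.055812); V <- V + (h/6)(k1 + 2k2 + 2k3 + k4): V^x = 0.9852, V^y = -0.2773

Answer: V^x = 0.9852, V^y = -0.2773


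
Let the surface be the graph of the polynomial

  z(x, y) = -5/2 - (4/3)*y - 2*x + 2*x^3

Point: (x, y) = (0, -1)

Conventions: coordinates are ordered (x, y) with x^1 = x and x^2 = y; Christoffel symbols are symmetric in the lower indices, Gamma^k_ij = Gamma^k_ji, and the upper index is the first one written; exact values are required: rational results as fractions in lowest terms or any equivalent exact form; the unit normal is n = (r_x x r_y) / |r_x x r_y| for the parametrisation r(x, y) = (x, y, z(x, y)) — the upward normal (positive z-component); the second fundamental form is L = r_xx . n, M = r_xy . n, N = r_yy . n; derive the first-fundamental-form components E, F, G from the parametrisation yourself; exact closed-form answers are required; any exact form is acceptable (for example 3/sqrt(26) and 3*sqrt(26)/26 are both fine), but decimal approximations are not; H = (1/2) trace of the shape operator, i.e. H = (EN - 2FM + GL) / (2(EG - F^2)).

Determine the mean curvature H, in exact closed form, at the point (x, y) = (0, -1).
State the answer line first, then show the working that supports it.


Answer: H = 0

z_x = -2, z_y = -4/3, z_xx = 0, z_xy = 0, z_yy = 0
E = 5, F = 8/3, G = 25/9; answer radicand W^2 = 61/9
unnormalised second-form numerators: l = 0, m = 0, n = 0; L = l/sqrt(61/9), and similarly M = m/sqrt(W^2), N = n/sqrt(W^2)
H = (E*n - 2*F*m + G*l) / (2*(EG - F^2)*sqrt(W^2)); E*n - 2*F*m + G*l = 0, EG - F^2 = 61/9, so H = (0)/sqrt(61/9)


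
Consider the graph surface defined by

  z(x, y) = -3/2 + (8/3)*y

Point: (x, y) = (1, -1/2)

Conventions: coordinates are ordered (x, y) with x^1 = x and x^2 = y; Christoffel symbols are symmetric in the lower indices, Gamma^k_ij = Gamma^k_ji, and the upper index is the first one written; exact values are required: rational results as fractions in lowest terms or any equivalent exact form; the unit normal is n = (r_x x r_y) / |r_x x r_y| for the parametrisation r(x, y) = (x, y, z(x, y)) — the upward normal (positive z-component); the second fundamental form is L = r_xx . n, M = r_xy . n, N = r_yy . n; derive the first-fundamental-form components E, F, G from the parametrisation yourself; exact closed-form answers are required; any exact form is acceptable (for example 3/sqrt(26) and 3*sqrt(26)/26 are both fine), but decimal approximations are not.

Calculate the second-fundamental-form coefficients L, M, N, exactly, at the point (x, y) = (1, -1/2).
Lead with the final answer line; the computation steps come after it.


Answer: L = 0, M = 0, N = 0

z_x = 0, z_y = 8/3, z_xx = 0, z_xy = 0, z_yy = 0
E = 1, F = 0, G = 73/9; answer radicand W^2 = 73/9
unnormalised second-form numerators: l = 0, m = 0, n = 0; L = l/sqrt(73/9), and similarly M = m/sqrt(W^2), N = n/sqrt(W^2)


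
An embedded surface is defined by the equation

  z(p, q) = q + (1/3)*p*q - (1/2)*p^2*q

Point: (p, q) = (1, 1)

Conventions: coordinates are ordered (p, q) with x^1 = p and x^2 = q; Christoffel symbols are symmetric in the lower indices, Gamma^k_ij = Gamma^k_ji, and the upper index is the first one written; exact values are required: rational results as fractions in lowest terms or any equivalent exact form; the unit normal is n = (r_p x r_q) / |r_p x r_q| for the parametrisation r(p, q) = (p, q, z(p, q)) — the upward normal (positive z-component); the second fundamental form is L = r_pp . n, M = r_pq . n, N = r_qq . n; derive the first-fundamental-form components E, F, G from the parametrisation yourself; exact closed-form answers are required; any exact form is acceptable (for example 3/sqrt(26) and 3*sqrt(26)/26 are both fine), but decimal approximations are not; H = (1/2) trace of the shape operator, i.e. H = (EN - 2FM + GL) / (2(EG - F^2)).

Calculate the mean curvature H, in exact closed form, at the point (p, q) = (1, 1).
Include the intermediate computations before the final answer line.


z_p = -2/3, z_q = 5/6, z_pp = -1, z_pq = -2/3, z_qq = 0
E = 13/9, F = -5/9, G = 61/36; answer radicand W^2 = 77/36
unnormalised second-form numerators: l = -1, m = -2/3, n = 0; L = l/sqrt(77/36), and similarly M = m/sqrt(W^2), N = n/sqrt(W^2)
H = (E*n - 2*F*m + G*l) / (2*(EG - F^2)*sqrt(W^2)); E*n - 2*F*m + G*l = -263/108, EG - F^2 = 77/36, so H = (-263/462)/sqrt(77/36)

Answer: H = -263*sqrt(77)/5929


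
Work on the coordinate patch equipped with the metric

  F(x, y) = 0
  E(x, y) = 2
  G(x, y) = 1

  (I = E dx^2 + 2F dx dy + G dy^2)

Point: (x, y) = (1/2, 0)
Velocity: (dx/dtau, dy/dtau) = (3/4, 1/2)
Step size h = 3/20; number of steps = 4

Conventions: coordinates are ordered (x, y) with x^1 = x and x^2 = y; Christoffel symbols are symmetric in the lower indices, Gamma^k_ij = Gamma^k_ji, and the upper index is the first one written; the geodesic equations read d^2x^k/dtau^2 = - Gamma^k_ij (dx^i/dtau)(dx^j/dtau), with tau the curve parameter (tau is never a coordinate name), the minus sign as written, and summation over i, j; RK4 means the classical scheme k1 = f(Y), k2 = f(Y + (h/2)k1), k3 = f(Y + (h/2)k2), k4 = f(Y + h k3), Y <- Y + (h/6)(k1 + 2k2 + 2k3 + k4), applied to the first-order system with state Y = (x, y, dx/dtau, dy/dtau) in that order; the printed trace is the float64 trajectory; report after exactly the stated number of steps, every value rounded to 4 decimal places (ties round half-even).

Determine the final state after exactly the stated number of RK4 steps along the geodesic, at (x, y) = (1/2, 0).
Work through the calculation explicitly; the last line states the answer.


f(Y) = (dx/dtau, dy/dtau, -Gamma^x_ij Y'^i Y'^j, -Gamma^y_ij Y'^i Y'^j) with the Gammas evaluated at the stage position; h = 0.150000; intermediate values shown to 6 dp
step 0: x = 0.5000, y = 0.0000, dx/dtau = 0.7500, dy/dtau = 0.5000
step 1:
  k1: at (x, y) = (0.500000, 0.000000), (dx/dtau, dy/dtau) = (0.750000, 0.500000); Gamma_xxx = 0.000000, Gamma_xxy = 0.000000, Gamma_xyy = 0.000000, Gamma_yxx = 0.000000, Gamma_yxy = 0.000000, Gamma_yyy = 0.000000; k1 = (0.750000, 0.500000, 0.000000, 0.000000)
  k2: at (x, y) = (0.556250, 0.037500), (dx/dtau, dy/dtau) = (0.750000, 0.500000); Gamma_xxx = 0.000000, Gamma_xxy = 0.000000, Gamma_xyy = 0.000000, Gamma_yxx = 0.000000, Gamma_yxy = 0.000000, Gamma_yyy = 0.000000; k2 = (0.750000, 0.500000, 0.000000, 0.000000)
  k3: at (x, y) = (0.556250, 0.037500), (dx/dtau, dy/dtau) = (0.750000, 0.500000); Gamma_xxx = 0.000000, Gamma_xxy = 0.000000, Gamma_xyy = 0.000000, Gamma_yxx = 0.000000, Gamma_yxy = 0.000000, Gamma_yyy = 0.000000; k3 = (0.750000, 0.500000, 0.000000, 0.000000)
  k4: at (x, y) = (0.612500, 0.075000), (dx/dtau, dy/dtau) = (0.750000, 0.500000); Gamma_xxx = 0.000000, Gamma_xxy = 0.000000, Gamma_xyy = 0.000000, Gamma_yxx = 0.000000, Gamma_yxy = 0.000000, Gamma_yyy = 0.000000; k4 = (0.750000, 0.500000, 0.000000, 0.000000)
  Y <- Y + (h/6)(k1 + 2k2 + 2k3 + k4): x = 0.6125, y = 0.0750, dx/dtau = 0.7500, dy/dtau = 0.5000
step 2:
  k1: at (x, y) = (0.612500, 0.075000), (dx/dtau, dy/dtau) = (0.750000, 0.500000); Gamma_xxx = 0.000000, Gamma_xxy = 0.000000, Gamma_xyy = 0.000000, Gamma_yxx = 0.000000, Gamma_yxy = 0.000000, Gamma_yyy = 0.000000; k1 = (0.750000, 0.500000, 0.000000, 0.000000)
  k2: at (x, y) = (0.668750, 0.112500), (dx/dtau, dy/dtau) = (0.750000, 0.500000); Gamma_xxx = 0.000000, Gamma_xxy = 0.000000, Gamma_xyy = 0.000000, Gamma_yxx = 0.000000, Gamma_yxy = 0.000000, Gamma_yyy = 0.000000; k2 = (0.750000, 0.500000, 0.000000, 0.000000)
  k3: at (x, y) = (0.668750, 0.112500), (dx/dtau, dy/dtau) = (0.750000, 0.500000); Gamma_xxx = 0.000000, Gamma_xxy = 0.000000, Gamma_xyy = 0.000000, Gamma_yxx = 0.000000, Gamma_yxy = 0.000000, Gamma_yyy = 0.000000; k3 = (0.750000, 0.500000, 0.000000, 0.000000)
  k4: at (x, y) = (0.725000, 0.150000), (dx/dtau, dy/dtau) = (0.750000, 0.500000); Gamma_xxx = 0.000000, Gamma_xxy = 0.000000, Gamma_xyy = 0.000000, Gamma_yxx = 0.000000, Gamma_yxy = 0.000000, Gamma_yyy = 0.000000; k4 = (0.750000, 0.500000, 0.000000, 0.000000)
  Y <- Y + (h/6)(k1 + 2k2 + 2k3 + k4): x = 0.7250, y = 0.1500, dx/dtau = 0.7500, dy/dtau = 0.5000
step 3:
  k1: at (x, y) = (0.725000, 0.150000), (dx/dtau, dy/dtau) = (0.750000, 0.500000); Gamma_xxx = 0.000000, Gamma_xxy = 0.000000, Gamma_xyy = 0.000000, Gamma_yxx = 0.000000, Gamma_yxy = 0.000000, Gamma_yyy = 0.000000; k1 = (0.750000, 0.500000, 0.000000, 0.000000)
  k2: at (x, y) = (0.781250, 0.187500), (dx/dtau, dy/dtau) = (0.750000, 0.500000); Gamma_xxx = 0.000000, Gamma_xxy = 0.000000, Gamma_xyy = 0.000000, Gamma_yxx = 0.000000, Gamma_yxy = 0.000000, Gamma_yyy = 0.000000; k2 = (0.750000, 0.500000, 0.000000, 0.000000)
  k3: at (x, y) = (0.781250, 0.187500), (dx/dtau, dy/dtau) = (0.750000, 0.500000); Gamma_xxx = 0.000000, Gamma_xxy = 0.000000, Gamma_xyy = 0.000000, Gamma_yxx = 0.000000, Gamma_yxy = 0.000000, Gamma_yyy = 0.000000; k3 = (0.750000, 0.500000, 0.000000, 0.000000)
  k4: at (x, y) = (0.837500, 0.225000), (dx/dtau, dy/dtau) = (0.750000, 0.500000); Gamma_xxx = 0.000000, Gamma_xxy = 0.000000, Gamma_xyy = 0.000000, Gamma_yxx = 0.000000, Gamma_yxy = 0.000000, Gamma_yyy = 0.000000; k4 = (0.750000, 0.500000, 0.000000, 0.000000)
  Y <- Y + (h/6)(k1 + 2k2 + 2k3 + k4): x = 0.8375, y = 0.2250, dx/dtau = 0.7500, dy/dtau = 0.5000
step 4:
  k1: at (x, y) = (0.837500, 0.225000), (dx/dtau, dy/dtau) = (0.750000, 0.500000); Gamma_xxx = 0.000000, Gamma_xxy = 0.000000, Gamma_xyy = 0.000000, Gamma_yxx = 0.000000, Gamma_yxy = 0.000000, Gamma_yyy = 0.000000; k1 = (0.750000, 0.500000, 0.000000, 0.000000)
  k2: at (x, y) = (0.893750, 0.262500), (dx/dtau, dy/dtau) = (0.750000, 0.500000); Gamma_xxx = 0.000000, Gamma_xxy = 0.000000, Gamma_xyy = 0.000000, Gamma_yxx = 0.000000, Gamma_yxy = 0.000000, Gamma_yyy = 0.000000; k2 = (0.750000, 0.500000, 0.000000, 0.000000)
  k3: at (x, y) = (0.893750, 0.262500), (dx/dtau, dy/dtau) = (0.750000, 0.500000); Gamma_xxx = 0.000000, Gamma_xxy = 0.000000, Gamma_xyy = 0.000000, Gamma_yxx = 0.000000, Gamma_yxy = 0.000000, Gamma_yyy = 0.000000; k3 = (0.750000, 0.500000, 0.000000, 0.000000)
  k4: at (x, y) = (0.950000, 0.300000), (dx/dtau, dy/dtau) = (0.750000, 0.500000); Gamma_xxx = 0.000000, Gamma_xxy = 0.000000, Gamma_xyy = 0.000000, Gamma_yxx = 0.000000, Gamma_yxy = 0.000000, Gamma_yyy = 0.000000; k4 = (0.750000, 0.500000, 0.000000, 0.000000)
  Y <- Y + (h/6)(k1 + 2k2 + 2k3 + k4): x = 0.9500, y = 0.3000, dx/dtau = 0.7500, dy/dtau = 0.5000

Answer: x = 0.9500, y = 0.3000, dx/dtau = 0.7500, dy/dtau = 0.5000


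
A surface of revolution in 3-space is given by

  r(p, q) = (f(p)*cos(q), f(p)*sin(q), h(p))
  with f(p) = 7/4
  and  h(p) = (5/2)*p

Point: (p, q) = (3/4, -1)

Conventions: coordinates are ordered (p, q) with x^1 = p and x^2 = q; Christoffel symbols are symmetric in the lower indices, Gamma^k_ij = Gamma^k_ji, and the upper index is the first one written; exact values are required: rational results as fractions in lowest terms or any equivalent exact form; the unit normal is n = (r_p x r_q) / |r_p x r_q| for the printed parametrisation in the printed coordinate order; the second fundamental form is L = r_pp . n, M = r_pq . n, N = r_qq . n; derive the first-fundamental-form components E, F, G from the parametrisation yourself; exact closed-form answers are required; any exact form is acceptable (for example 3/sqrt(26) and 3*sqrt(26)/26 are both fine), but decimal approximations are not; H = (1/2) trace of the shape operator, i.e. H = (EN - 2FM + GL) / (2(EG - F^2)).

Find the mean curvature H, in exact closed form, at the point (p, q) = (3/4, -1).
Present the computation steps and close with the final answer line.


f = 7/4, f' = 0, f'' = 0, h' = 5/2, h'' = 0
E = 25/4, F = 0, G = 49/16; answer radicand W^2 = 25/4
unnormalised second-form numerators: l = 0, m = 0, n = 35/8; L = l/sqrt(25/4), and similarly M = m/sqrt(W^2), N = n/sqrt(W^2)
H = (E*n - 2*F*m + G*l) / (2*(EG - F^2)*sqrt(W^2)); E*n - 2*F*m + G*l = 875/32, EG - F^2 = 1225/64, so H = (5/7)/sqrt(25/4)

Answer: H = 2/7


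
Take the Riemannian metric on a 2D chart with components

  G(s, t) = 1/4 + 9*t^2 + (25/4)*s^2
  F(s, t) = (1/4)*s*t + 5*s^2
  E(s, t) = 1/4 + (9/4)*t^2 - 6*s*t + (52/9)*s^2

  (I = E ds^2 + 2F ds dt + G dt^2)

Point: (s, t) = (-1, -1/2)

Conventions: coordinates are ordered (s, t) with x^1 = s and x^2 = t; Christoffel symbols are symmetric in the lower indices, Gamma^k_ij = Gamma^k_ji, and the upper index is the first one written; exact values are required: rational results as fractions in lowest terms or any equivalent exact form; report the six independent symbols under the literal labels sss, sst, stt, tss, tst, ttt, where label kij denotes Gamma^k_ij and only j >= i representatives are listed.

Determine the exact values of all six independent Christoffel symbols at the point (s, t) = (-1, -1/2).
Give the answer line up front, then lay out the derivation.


Answer: Gamma_sss = 6932/1483, Gamma_sst = 13950/1483, Gamma_stt = 21762/1483, Gamma_tss = -6094/1483, Gamma_tst = -9230/1483, Gamma_ttt = -13509/1483

E = 517/144, F = 41/8, G = 35/4 at the point
E_s = -77/9, E_t = 15/4, F_s = -81/8, F_t = -1/4, G_s = -25/2, G_t = -9
EG - F^2 = 1483/288;  g^inv = (288/1483) * [[35/4, -41/8], [-41/8, 517/144]]
first-kind symbols [ij,l] = (1/2)(d_i g_jl + d_j g_il - d_l g_ij): [ss,s] = E_s/2 = -77/18, [ss,t] = F_s - E_t/2 = -12, [st,s] = E_t/2 = 15/8, [st,t] = G_s/2 = -25/4, [tt,s] = F_t - G_s/2 = 6, [tt,t] = G_t/2 = -9/2
Gamma^s_ij = (G*[ij,s] - F*[ij,t])/(EG - F^2), Gamma^t_ij = (E*[ij,t] - F*[ij,s])/(EG - F^2)


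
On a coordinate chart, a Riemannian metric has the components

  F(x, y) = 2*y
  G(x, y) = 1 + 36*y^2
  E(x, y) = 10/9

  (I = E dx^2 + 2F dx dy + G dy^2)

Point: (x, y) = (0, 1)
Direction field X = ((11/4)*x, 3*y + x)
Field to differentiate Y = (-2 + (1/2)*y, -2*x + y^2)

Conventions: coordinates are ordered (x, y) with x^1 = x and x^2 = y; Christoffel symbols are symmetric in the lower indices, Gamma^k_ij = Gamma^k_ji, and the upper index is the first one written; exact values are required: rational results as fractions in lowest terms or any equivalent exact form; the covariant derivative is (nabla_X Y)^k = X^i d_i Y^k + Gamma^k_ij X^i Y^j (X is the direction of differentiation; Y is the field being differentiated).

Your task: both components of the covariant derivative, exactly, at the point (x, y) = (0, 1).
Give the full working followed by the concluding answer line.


E = 10/9, F = 2, G = 37 at the point
E_x = 0, E_y = 0, F_x = 0, F_y = 2, G_x = 0, G_y = 72
EG - F^2 = 334/9;  g^inv = (9/334) * [[37, -2], [-2, 10/9]]
first-kind symbols [ij,l] = (1/2)(d_i g_jl + d_j g_il - d_l g_ij): [xx,x] = E_x/2 = 0, [xx,y] = F_x - E_y/2 = 0, [xy,x] = E_y/2 = 0, [xy,y] = G_x/2 = 0, [yy,x] = F_y - G_x/2 = 2, [yy,y] = G_y/2 = 36
Gamma^x_ij = (G*[ij,x] - F*[ij,y])/(EG - F^2), Gamma^y_ij = (E*[ij,y] - F*[ij,x])/(EG - F^2)
Gamma_xxx = 0, Gamma_xxy = 0, Gamma_xyy = 9/167, Gamma_yxx = 0, Gamma_yxy = 0, Gamma_yyy = 162/167
X = (0, 3), Y = (-3/2, 1) at the point

Answer: (nabla_X Y)^x = 555/334, (nabla_X Y)^y = 1488/167


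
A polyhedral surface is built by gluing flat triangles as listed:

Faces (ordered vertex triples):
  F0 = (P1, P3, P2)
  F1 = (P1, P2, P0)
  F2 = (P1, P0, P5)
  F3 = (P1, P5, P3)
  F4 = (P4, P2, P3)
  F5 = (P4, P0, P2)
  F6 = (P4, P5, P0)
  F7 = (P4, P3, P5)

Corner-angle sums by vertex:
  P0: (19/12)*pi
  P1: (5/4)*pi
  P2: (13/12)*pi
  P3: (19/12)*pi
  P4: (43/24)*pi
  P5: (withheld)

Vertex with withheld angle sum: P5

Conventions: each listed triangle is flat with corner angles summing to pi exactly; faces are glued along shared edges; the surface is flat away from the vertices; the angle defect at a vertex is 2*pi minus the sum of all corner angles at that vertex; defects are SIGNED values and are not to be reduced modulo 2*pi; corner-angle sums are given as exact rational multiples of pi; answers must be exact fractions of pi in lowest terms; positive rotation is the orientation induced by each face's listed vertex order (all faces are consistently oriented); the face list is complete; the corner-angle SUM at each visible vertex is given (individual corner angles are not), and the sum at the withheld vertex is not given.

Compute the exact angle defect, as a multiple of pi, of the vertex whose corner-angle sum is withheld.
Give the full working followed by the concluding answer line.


V = 6, E = 12, F = 8; chi = V - E + F = 2
Gauss-Bonnet: total defect = 2*pi*chi = 4*pi; visible defects sum to (65/24)*pi

Answer: defect(P5) = (31/24)*pi


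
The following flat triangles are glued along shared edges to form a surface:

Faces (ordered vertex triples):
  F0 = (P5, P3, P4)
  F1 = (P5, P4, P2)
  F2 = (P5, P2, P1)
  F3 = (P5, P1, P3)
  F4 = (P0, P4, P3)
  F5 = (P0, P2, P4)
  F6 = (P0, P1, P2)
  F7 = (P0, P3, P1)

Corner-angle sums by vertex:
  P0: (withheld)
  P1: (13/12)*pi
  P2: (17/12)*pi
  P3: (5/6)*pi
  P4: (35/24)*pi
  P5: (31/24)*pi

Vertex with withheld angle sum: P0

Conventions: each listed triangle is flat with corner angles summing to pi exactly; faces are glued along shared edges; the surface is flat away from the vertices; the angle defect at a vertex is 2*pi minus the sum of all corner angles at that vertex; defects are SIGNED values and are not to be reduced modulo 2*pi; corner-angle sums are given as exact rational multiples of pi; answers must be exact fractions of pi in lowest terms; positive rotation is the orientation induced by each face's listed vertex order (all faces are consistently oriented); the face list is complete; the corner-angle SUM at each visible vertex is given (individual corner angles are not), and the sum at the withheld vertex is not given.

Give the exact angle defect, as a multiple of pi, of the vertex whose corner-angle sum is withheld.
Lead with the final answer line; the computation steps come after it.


Answer: defect(P0) = pi/12

V = 6, E = 12, F = 8; chi = V - E + F = 2
Gauss-Bonnet: total defect = 2*pi*chi = 4*pi; visible defects sum to (47/12)*pi


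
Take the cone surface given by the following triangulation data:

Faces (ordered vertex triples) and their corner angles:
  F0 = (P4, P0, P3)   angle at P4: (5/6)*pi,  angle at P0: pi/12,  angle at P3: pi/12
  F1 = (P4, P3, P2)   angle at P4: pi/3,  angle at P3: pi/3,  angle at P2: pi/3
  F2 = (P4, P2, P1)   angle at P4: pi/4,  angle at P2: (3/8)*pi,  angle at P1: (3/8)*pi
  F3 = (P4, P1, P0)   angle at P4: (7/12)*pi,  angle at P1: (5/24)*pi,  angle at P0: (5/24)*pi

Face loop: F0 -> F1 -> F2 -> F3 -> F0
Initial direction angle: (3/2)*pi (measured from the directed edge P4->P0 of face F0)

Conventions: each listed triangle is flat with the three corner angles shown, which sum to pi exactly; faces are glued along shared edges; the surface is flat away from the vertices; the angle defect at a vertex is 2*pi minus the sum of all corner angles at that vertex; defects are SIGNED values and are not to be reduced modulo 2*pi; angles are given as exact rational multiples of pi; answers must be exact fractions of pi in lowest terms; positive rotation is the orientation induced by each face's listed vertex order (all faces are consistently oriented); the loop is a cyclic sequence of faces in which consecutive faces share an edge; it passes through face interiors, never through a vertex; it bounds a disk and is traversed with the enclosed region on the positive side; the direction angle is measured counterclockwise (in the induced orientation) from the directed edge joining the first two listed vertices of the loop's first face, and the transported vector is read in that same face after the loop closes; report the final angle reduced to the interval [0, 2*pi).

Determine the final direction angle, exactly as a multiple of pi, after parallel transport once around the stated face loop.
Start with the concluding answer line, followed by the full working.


Answer: final direction angle = (3/2)*pi

enclosed vertex P4: corner angles sum to 2*pi, defect = 2*pi - 2*pi = 0
transport around the loop rotates by the sum of enclosed defects; add to the initial angle mod 2*pi
final angle = (3/2)*pi + 0 = (3/2)*pi (mod 2*pi)


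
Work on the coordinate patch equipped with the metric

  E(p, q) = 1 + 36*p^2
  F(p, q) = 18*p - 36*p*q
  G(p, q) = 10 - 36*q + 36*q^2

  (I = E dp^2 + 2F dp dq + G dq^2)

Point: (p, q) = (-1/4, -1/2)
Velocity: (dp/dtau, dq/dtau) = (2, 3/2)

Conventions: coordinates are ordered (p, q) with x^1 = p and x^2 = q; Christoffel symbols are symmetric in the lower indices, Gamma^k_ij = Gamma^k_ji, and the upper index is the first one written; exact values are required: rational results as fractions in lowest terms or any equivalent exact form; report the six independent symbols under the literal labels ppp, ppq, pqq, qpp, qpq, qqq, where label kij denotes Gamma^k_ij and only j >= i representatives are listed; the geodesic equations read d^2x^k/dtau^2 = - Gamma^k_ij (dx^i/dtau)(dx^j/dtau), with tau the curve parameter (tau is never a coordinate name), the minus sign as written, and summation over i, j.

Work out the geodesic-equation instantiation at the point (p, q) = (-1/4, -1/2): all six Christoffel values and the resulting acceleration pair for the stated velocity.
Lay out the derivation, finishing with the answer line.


E = 13/4, F = -9, G = 37 at the point
E_p = -18, E_q = 0, F_p = 36, F_q = 9, G_p = 0, G_q = -72
EG - F^2 = 157/4;  g^inv = (4/157) * [[37, 9], [9, 13/4]]
first-kind symbols [ij,l] = (1/2)(d_i g_jl + d_j g_il - d_l g_ij): [pp,p] = E_p/2 = -9, [pp,q] = F_p - E_q/2 = 36, [pq,p] = E_q/2 = 0, [pq,q] = G_p/2 = 0, [qq,p] = F_q - G_p/2 = 9, [qq,q] = G_q/2 = -36
Gamma^p_ij = (G*[ij,p] - F*[ij,q])/(EG - F^2), Gamma^q_ij = (E*[ij,q] - F*[ij,p])/(EG - F^2)
Gamma_ppp = -36/157, Gamma_ppq = 0, Gamma_pqq = 36/157, Gamma_qpp = 144/157, Gamma_qpq = 0, Gamma_qqq = -144/157
d^2p/dtau^2 = -(Gamma_ppp*(2)^2 + 2*Gamma_ppq*(2)*(3/2) + Gamma_pqq*(3/2)^2) = 63/157
d^2q/dtau^2 = -(Gamma_qpp*(2)^2 + 2*Gamma_qpq*(2)*(3/2) + Gamma_qqq*(3/2)^2) = -252/157

Answer: Gamma_ppp = -36/157, Gamma_ppq = 0, Gamma_pqq = 36/157, Gamma_qpp = 144/157, Gamma_qpq = 0, Gamma_qqq = -144/157; accelerations (d^2p/dtau^2, d^2q/dtau^2) = (63/157, -252/157)


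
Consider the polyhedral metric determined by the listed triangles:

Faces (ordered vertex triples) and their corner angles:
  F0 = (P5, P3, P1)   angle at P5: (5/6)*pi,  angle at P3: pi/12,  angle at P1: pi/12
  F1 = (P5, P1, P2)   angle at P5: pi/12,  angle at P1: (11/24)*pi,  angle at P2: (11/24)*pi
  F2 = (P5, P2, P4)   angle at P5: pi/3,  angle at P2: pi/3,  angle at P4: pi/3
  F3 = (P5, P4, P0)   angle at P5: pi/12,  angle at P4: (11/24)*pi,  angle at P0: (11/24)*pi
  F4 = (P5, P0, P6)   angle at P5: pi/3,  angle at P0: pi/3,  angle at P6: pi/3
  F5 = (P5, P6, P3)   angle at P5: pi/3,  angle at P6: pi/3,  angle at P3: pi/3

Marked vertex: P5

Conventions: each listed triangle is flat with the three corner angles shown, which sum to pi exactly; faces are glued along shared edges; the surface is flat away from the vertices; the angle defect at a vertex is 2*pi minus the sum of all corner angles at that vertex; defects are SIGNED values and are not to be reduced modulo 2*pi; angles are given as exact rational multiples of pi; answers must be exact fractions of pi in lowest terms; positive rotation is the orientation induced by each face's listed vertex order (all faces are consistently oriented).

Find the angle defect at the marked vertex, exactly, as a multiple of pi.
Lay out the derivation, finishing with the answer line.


Sum of corner angles at P5: 2*pi
defect = 2*pi - 2*pi

Answer: defect(P5) = 0


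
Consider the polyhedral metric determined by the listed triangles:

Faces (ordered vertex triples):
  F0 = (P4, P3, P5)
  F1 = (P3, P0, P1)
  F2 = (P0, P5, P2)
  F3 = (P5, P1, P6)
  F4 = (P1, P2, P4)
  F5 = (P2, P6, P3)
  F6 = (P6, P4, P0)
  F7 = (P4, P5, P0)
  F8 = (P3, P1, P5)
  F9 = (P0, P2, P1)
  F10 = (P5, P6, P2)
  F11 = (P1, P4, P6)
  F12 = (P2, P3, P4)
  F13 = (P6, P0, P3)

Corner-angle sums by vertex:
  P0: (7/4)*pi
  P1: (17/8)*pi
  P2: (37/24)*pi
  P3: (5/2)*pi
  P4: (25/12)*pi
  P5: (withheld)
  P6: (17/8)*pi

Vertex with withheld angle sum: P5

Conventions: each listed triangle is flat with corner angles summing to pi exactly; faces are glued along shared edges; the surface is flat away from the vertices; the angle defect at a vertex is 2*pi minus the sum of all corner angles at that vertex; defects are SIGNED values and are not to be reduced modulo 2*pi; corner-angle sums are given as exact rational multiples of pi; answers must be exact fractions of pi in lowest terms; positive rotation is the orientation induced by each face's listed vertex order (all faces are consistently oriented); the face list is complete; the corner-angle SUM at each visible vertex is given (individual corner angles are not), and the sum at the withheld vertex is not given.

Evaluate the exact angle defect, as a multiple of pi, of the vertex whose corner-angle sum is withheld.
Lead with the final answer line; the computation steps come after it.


Answer: defect(P5) = pi/8

V = 7, E = 21, F = 14; chi = V - E + F = 0
Gauss-Bonnet: total defect = 2*pi*chi = 0; visible defects sum to -pi/8


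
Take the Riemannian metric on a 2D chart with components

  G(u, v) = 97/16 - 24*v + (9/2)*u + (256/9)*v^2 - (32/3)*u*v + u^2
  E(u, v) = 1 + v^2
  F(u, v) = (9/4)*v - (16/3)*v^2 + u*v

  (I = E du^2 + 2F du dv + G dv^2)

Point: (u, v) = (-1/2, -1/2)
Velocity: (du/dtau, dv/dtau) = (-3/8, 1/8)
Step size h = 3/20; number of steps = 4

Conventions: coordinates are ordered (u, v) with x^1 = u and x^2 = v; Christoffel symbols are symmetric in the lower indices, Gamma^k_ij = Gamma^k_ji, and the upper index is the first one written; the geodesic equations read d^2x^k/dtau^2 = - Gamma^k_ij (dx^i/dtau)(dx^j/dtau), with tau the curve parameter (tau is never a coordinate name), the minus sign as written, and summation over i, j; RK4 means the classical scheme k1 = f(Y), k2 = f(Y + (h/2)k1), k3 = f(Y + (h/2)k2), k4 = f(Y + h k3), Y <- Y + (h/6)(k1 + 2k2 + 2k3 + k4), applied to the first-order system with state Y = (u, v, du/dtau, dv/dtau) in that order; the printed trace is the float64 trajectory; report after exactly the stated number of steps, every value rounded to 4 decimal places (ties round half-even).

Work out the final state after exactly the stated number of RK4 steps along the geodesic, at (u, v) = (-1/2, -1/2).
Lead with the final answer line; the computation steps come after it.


Answer: u = -0.7259, v = -0.4171, du/dtau = -0.3782, dv/dtau = 0.1533

f(Y) = (du/dtau, dv/dtau, -Gamma^u_ij Y'^i Y'^j, -Gamma^v_ij Y'^i Y'^j) with the Gammas evaluated at the stage position; h = 0.150000; intermediate values shown to 6 dp
step 0: u = -0.5000, v = -0.5000, du/dtau = -0.3750, dv/dtau = 0.1250
step 1:
  k1: at (u, v) = (-0.500000, -0.500000), (du/dtau, dv/dtau) = (-0.375000, 0.125000); Gamma_uuu = 0.000000, Gamma_uuv = -0.024088, Gamma_uvv = 0.128471, Gamma_vuu = 0.000000, Gamma_vuv = 0.212780, Gamma_vvv = -1.134828; k1 = (-0.375000, 0.125000, -0.004266, 0.037680)
  k2: at (u, v) = (-0.528125, -0.490625), (du/dtau, dv/dtau) = (-0.375320, 0.127826); Gamma_uuu = 0.000000, Gamma_uuv = -0.024453, Gamma_uvv = 0.130418, Gamma_vuu = 0.000000, Gamma_vuv = 0.216239, Gamma_vvv = -1.153274; k2 = (-0.375320, 0.127826, -0.004477, 0.039592)
  k3: at (u, v) = (-0.528149, -0.490413), (du/dtau, dv/dtau) = (-0.375336, 0.127969); Gamma_uuu = 0.000000, Gamma_uuv = -0.024455, Gamma_uvv = 0.130428, Gamma_vuu = 0.000000, Gamma_vuv = 0.216292, Gamma_vvv = -1.153555; k3 = (-0.375336, 0.127969, -0.004485, 0.039668)
  k4: at (u, v) = (-0.556300, -0.480805), (du/dtau, dv/dtau) = (-0.375673, 0.130950); Gamma_uuu = 0.000000, Gamma_uuv = -0.024833, Gamma_uvv = 0.132442, Gamma_vuu = 0.000000, Gamma_vuv = 0.219919, Gamma_vvv = -1.172900; k4 = (-0.375673, 0.130950, -0.004714, 0.041750)
  Y <- Y + (h/6)(k1 + 2k2 + 2k3 + k4): u = -0.5563, v = -0.4808, du/dtau = -0.3757, dv/dtau = 0.1309
step 2:
  k1: at (u, v) = (-0.556300, -0.480811), (du/dtau, dv/dtau) = (-0.375673, 0.130949); Gamma_uuu = 0.000000, Gamma_uuv = -0.024833, Gamma_uvv = 0.132441, Gamma_vuu = 0.000000, Gamma_vuv = 0.219917, Gamma_vvv = -1.172890; k1 = (-0.375673, 0.130949, -0.004714, 0.041749)
  k2: at (u, v) = (-0.584475, -0.470990), (du/dtau, dv/dtau) = (-0.376026, 0.134080); Gamma_uuu = 0.000000, Gamma_uuv = -0.025223, Gamma_uvv = 0.134522, Gamma_vuu = 0.000000, Gamma_vuv = 0.223716, Gamma_vvv = -1.193152; k2 = (-0.376026, 0.134080, -0.004962, 0.044008)
  k3: at (u, v) = (-0.584502, -0.470755), (du/dtau, dv/dtau) = (-0.376045, 0.134249); Gamma_uuu = 0.000000, Gamma_uuv = -0.025225, Gamma_uvv = 0.134534, Gamma_vuu = 0.000000, Gamma_vuv = 0.223778, Gamma_vvv = -1.193483; k3 = (-0.376045, 0.134249, -0.004972, 0.044104)
  k4: at (u, v) = (-0.612706, -0.460674), (du/dtau, dv/dtau) = (-0.376418, 0.137564); Gamma_uuu = 0.000000, Gamma_uuv = -0.025629, Gamma_uvv = 0.136687, Gamma_vuu = 0.000000, Gamma_vuv = 0.227775, Gamma_vvv = -1.214799; k4 = (-0.376418, 0.137564, -0.005241, 0.046578)
  Y <- Y + (h/6)(k1 + 2k2 + 2k3 + k4): u = -0.6127, v = -0.4607, du/dtau = -0.3764, dv/dtau = 0.1376
step 3:
  k1: at (u, v) = (-0.612705, -0.460682), (du/dtau, dv/dtau) = (-0.376418, 0.137563); Gamma_uuu = 0.000000, Gamma_uuv = -0.025629, Gamma_uvv = 0.136686, Gamma_vuu = 0.000000, Gamma_vuv = 0.227773, Gamma_vvv = -1.214787; k1 = (-0.376418, 0.137563, -0.005241, 0.046577)
  k2: at (u, v) = (-0.640937, -0.450365), (du/dtau, dv/dtau) = (-0.376811, 0.141056); Gamma_uuu = 0.000000, Gamma_uuv = -0.026046, Gamma_uvv = 0.138913, Gamma_vuu = 0.000000, Gamma_vuv = 0.231971, Gamma_vvv = -1.237176; k2 = (-0.376811, 0.141056, -0.005533, 0.049275)
  k3: at (u, v) = (-0.640966, -0.450103), (du/dtau, dv/dtau) = (-0.376833, 0.141258); Gamma_uuu = 0.000000, Gamma_uuv = -0.026049, Gamma_uvv = 0.138926, Gamma_vuu = 0.000000, Gamma_vuv = 0.232045, Gamma_vvv = -1.237572; k3 = (-0.376833, 0.141258, -0.005545, 0.049398)
  k4: at (u, v) = (-0.669230, -0.439493), (du/dtau, dv/dtau) = (-0.377250, 0.144972); Gamma_uuu = 0.000000, Gamma_uuv = -0.026481, Gamma_uvv = 0.141231, Gamma_vuu = 0.000000, Gamma_vuv = 0.236477, Gamma_vvv = -1.261210; k4 = (-0.377250, 0.144972, -0.005865, 0.052373)
  Y <- Y + (h/6)(k1 + 2k2 + 2k3 + k4): u = -0.6692, v = -0.4395, du/dtau = -0.3772, dv/dtau = 0.1450
step 4:
  k1: at (u, v) = (-0.669229, -0.439503), (du/dtau, dv/dtau) = (-0.377250, 0.144970); Gamma_uuu = 0.000000, Gamma_uuv = -0.026481, Gamma_uvv = 0.141230, Gamma_vuu = 0.000000, Gamma_vuv = 0.236474, Gamma_vvv = -1.261195; k1 = (-0.377250, 0.144970, -0.005865, 0.052371)
  k2: at (u, v) = (-0.697523, -0.428630), (du/dtau, dv/dtau) = (-0.377690, 0.148898); Gamma_uuu = 0.000000, Gamma_uuv = -0.026928, Gamma_uvv = 0.143614, Gamma_vuu = 0.000000, Gamma_vuv = 0.241145, Gamma_vvv = -1.286105; k2 = (-0.377690, 0.148898, -0.006213, 0.055636)
  k3: at (u, v) = (-0.697556, -0.428336), (du/dtau, dv/dtau) = (-0.377716, 0.149143); Gamma_uuu = 0.000000, Gamma_uuv = -0.026930, Gamma_uvv = 0.143629, Gamma_vuu = 0.000000, Gamma_vuv = 0.241234, Gamma_vvv = -1.286583; k3 = (-0.377716, 0.149143, -0.006229, 0.055797)
  k4: at (u, v) = (-0.725887, -0.417132), (du/dtau, dv/dtau) = (-0.378184, 0.153340); Gamma_uuu = 0.000000, Gamma_uuv = -0.027393, Gamma_uvv = 0.146097, Gamma_vuu = 0.000000, Gamma_vuv = 0.246185, Gamma_vvv = -1.312988; k4 = (-0.378184, 0.153340, -0.006612, 0.059425)
  Y <- Y + (h/6)(k1 + 2k2 + 2k3 + k4): u = -0.7259, v = -0.4171, du/dtau = -0.3782, dv/dtau = 0.1533


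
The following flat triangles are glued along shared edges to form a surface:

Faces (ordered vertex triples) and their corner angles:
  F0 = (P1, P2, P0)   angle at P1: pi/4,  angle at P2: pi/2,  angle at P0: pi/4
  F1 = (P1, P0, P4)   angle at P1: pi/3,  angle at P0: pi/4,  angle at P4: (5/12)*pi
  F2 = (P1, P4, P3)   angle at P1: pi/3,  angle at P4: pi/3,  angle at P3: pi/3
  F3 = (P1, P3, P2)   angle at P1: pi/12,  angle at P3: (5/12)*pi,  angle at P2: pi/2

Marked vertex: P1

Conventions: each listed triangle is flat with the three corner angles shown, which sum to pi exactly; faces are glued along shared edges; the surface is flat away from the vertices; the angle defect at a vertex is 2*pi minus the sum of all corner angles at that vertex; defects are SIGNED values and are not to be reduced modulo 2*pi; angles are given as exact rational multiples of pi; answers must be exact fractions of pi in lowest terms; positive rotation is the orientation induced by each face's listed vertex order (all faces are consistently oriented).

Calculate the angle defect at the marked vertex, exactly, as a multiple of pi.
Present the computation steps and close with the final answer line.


Sum of corner angles at P1: pi
defect = 2*pi - pi

Answer: defect(P1) = pi


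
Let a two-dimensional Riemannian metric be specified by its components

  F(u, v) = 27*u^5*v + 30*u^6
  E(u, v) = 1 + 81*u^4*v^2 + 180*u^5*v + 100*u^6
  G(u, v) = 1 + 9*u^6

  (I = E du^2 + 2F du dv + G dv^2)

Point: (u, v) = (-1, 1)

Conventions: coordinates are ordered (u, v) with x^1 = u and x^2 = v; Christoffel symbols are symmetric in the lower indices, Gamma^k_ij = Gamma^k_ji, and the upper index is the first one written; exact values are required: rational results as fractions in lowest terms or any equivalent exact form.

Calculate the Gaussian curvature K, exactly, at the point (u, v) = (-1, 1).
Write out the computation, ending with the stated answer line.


E = 2, F = 3, G = 10, EG - F^2 = 11 at the point
E_u = -24, E_v = -18, F_u = -45, F_v = -27, G_u = -54, G_v = 0
E_vv = 162, F_uv = 135, G_uu = 270
Brioschi: K = (det M1 - det M2) / (EG - F^2)^2 with the standard first/second-derivative matrices M1, M2.
M1 = [[-E_vv/2 + F_uv - G_uu/2, E_u/2, F_u - E_v/2], [F_v - G_u/2, E, F], [G_v/2, F, G]] = [[-81, -12, -36], [0, 2, 3], [0, 3, 10]]; det M1 = -891
M2 = [[0, E_v/2, G_u/2], [E_v/2, E, F], [G_u/2, F, G]] = [[0, -9, -27], [-9, 2, 3], [-27, 3, 10]]; det M2 = -810
det M1 - det M2 = -81; K = -81 / (11)^2 = -81/121

Answer: K = -81/121
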